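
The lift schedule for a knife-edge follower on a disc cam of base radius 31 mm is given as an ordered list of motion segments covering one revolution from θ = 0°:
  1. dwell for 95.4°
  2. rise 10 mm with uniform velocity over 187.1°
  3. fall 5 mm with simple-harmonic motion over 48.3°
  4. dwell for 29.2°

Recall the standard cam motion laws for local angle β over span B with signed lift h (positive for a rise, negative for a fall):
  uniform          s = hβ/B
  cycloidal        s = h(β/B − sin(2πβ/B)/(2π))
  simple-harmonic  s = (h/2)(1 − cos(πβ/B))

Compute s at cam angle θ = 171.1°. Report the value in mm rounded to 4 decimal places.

seg 1 [0°–95.4°] dwell: s stays 0.0000
seg 2 [95.4°–282.5°] uniform, h=10: θ=171.1° here. β=75.7, B=187.1. 10·75.7/187.1 = 4.0460 → s = 4.0460

4.0460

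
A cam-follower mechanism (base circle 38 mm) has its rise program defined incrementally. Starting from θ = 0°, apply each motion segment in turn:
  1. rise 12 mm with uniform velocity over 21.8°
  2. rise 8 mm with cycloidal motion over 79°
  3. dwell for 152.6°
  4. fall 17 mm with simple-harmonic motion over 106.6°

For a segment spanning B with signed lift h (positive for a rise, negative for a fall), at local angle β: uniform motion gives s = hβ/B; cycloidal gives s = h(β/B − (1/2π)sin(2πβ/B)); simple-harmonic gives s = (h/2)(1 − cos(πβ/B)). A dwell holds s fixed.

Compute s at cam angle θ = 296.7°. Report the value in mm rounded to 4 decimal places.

seg 1 [0°–21.8°] uniform, h=12: full span → s += 12 → s = 12.0000
seg 2 [21.8°–100.8°] cycloidal, h=8: full span → s += 8 → s = 20.0000
seg 3 [100.8°–253.4°] dwell: s stays 20.0000
seg 4 [253.4°–360°] simple-harmonic, h=-17: θ=296.7° here. β=43.3, B=106.6. -17/2·(1 − cos(π·0.4062)) = -6.0311 → s = 13.9689

13.9689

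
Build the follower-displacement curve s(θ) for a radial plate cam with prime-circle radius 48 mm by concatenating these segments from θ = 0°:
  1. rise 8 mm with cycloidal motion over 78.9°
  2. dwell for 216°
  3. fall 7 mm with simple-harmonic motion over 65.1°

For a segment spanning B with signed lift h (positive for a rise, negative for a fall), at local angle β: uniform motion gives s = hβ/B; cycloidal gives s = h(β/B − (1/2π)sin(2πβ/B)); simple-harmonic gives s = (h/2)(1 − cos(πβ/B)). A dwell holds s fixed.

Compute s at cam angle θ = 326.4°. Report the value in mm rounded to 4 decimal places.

seg 1 [0°–78.9°] cycloidal, h=8: full span → s += 8 → s = 8.0000
seg 2 [78.9°–294.9°] dwell: s stays 8.0000
seg 3 [294.9°–360°] simple-harmonic, h=-7: θ=326.4° here. β=31.5, B=65.1. -7/2·(1 − cos(π·0.4839)) = -3.3227 → s = 4.6773

4.6773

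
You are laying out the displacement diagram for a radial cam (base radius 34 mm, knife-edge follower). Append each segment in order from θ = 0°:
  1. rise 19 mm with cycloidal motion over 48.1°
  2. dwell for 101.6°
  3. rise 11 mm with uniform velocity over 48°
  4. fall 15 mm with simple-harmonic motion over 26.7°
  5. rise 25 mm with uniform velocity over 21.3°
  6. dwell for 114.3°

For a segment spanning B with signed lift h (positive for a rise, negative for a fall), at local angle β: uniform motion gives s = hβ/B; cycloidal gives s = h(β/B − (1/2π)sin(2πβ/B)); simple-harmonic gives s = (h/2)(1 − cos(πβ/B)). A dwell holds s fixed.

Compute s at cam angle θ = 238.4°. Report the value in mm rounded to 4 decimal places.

seg 1 [0°–48.1°] cycloidal, h=19: full span → s += 19 → s = 19.0000
seg 2 [48.1°–149.7°] dwell: s stays 19.0000
seg 3 [149.7°–197.7°] uniform, h=11: full span → s += 11 → s = 30.0000
seg 4 [197.7°–224.4°] simple-harmonic, h=-15: full span → s += -15 → s = 15.0000
seg 5 [224.4°–245.7°] uniform, h=25: θ=238.4° here. β=14, B=21.3. 25·14/21.3 = 16.4319 → s = 31.4319

31.4319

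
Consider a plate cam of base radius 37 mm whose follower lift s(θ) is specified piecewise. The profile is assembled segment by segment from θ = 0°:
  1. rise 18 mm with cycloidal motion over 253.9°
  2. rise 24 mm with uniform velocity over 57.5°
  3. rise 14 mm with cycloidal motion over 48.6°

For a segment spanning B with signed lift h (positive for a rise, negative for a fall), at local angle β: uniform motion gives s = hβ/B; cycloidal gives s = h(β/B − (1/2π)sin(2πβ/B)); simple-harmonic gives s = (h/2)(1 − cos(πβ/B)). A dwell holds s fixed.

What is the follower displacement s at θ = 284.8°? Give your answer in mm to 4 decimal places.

seg 1 [0°–253.9°] cycloidal, h=18: full span → s += 18 → s = 18.0000
seg 2 [253.9°–311.4°] uniform, h=24: θ=284.8° here. β=30.9, B=57.5. 24·30.9/57.5 = 12.8974 → s = 30.8974

30.8974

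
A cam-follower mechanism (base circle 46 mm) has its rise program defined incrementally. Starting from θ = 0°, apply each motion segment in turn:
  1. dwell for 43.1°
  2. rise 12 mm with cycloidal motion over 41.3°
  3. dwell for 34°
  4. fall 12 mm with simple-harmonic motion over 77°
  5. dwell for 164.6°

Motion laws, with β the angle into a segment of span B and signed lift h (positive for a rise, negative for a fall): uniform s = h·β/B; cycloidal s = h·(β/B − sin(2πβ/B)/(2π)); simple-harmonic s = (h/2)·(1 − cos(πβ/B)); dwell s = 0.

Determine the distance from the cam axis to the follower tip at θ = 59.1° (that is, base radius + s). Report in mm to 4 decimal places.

seg 1 [0°–43.1°] dwell: s stays 0.0000
seg 2 [43.1°–84.4°] cycloidal, h=12: θ=59.1° here. β=16, B=41.3. 12·(0.3874 − sin(2π·0.3874)/(2π)) = 3.4077 → s = 3.4077
radial distance = base radius + s = 46 + 3.4077 = 49.4077

49.4077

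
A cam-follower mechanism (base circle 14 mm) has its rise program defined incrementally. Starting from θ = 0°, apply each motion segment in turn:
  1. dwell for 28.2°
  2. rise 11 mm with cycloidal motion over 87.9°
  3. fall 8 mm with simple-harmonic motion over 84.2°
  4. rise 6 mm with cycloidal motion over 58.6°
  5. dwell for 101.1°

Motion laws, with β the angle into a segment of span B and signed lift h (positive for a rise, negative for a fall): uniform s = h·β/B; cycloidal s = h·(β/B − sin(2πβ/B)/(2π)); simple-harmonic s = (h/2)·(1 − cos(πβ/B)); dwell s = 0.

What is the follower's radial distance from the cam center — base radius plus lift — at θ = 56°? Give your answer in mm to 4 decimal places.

seg 1 [0°–28.2°] dwell: s stays 0.0000
seg 2 [28.2°–116.1°] cycloidal, h=11: θ=56° here. β=27.8, B=87.9. 11·(0.3163 − sin(2π·0.3163)/(2π)) = 1.8778 → s = 1.8778
radial distance = base radius + s = 14 + 1.8778 = 15.8778

15.8778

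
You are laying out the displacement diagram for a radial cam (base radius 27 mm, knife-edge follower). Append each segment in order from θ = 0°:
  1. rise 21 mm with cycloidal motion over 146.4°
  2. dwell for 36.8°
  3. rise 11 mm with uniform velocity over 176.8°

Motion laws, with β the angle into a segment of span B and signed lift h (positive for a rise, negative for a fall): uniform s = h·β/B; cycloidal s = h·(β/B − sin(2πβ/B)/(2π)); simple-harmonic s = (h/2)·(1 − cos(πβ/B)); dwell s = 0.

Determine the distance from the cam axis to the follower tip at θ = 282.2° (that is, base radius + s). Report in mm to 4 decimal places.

seg 1 [0°–146.4°] cycloidal, h=21: full span → s += 21 → s = 21.0000
seg 2 [146.4°–183.2°] dwell: s stays 21.0000
seg 3 [183.2°–360°] uniform, h=11: θ=282.2° here. β=99, B=176.8. 11·99/176.8 = 6.1595 → s = 27.1595
radial distance = base radius + s = 27 + 27.1595 = 54.1595

54.1595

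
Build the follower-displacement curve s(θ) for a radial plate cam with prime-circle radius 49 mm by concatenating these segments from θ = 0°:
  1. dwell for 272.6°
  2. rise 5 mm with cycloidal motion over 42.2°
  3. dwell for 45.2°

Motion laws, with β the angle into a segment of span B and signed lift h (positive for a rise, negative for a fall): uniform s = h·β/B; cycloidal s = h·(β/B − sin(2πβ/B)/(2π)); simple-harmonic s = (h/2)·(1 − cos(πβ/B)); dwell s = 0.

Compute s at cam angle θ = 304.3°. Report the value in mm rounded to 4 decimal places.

seg 1 [0°–272.6°] dwell: s stays 0.0000
seg 2 [272.6°–314.8°] cycloidal, h=5: θ=304.3° here. β=31.7, B=42.2. 5·(0.7512 − sin(2π·0.7512)/(2π)) = 4.5517 → s = 4.5517

4.5517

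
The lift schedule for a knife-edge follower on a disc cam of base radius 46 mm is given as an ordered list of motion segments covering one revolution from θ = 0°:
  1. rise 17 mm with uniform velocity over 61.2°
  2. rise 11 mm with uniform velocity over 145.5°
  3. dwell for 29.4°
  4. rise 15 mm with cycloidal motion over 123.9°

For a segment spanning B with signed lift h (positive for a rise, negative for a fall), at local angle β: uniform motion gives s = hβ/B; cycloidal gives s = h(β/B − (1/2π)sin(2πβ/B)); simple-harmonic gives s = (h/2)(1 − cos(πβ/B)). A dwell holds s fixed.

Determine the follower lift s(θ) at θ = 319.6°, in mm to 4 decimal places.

seg 1 [0°–61.2°] uniform, h=17: full span → s += 17 → s = 17.0000
seg 2 [61.2°–206.7°] uniform, h=11: full span → s += 11 → s = 28.0000
seg 3 [206.7°–236.1°] dwell: s stays 28.0000
seg 4 [236.1°–360°] cycloidal, h=15: θ=319.6° here. β=83.5, B=123.9. 15·(0.6739 − sin(2π·0.6739)/(2π)) = 12.2287 → s = 40.2287

40.2287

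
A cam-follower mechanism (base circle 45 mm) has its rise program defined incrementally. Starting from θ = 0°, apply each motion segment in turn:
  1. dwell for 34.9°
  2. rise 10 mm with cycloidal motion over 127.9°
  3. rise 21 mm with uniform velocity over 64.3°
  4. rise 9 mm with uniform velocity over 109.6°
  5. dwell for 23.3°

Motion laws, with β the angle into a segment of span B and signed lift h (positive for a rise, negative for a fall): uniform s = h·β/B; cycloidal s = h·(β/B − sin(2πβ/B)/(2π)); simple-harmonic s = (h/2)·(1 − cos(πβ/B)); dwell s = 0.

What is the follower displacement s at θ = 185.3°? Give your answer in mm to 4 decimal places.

seg 1 [0°–34.9°] dwell: s stays 0.0000
seg 2 [34.9°–162.8°] cycloidal, h=10: full span → s += 10 → s = 10.0000
seg 3 [162.8°–227.1°] uniform, h=21: θ=185.3° here. β=22.5, B=64.3. 21·22.5/64.3 = 7.3484 → s = 17.3484

17.3484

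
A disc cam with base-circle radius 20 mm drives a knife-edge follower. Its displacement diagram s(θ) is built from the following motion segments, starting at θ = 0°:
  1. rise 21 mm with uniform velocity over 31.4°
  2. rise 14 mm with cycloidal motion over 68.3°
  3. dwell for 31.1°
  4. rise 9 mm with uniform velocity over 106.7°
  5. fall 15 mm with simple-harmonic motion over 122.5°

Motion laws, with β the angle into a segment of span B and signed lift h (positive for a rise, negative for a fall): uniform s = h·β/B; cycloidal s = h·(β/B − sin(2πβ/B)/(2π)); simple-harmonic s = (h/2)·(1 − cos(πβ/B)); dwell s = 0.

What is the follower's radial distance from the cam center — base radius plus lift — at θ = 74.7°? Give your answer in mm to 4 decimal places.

seg 1 [0°–31.4°] uniform, h=21: full span → s += 21 → s = 21.0000
seg 2 [31.4°–99.7°] cycloidal, h=14: θ=74.7° here. β=43.3, B=68.3. 14·(0.6340 − sin(2π·0.6340)/(2π)) = 10.5373 → s = 31.5373
radial distance = base radius + s = 20 + 31.5373 = 51.5373

51.5373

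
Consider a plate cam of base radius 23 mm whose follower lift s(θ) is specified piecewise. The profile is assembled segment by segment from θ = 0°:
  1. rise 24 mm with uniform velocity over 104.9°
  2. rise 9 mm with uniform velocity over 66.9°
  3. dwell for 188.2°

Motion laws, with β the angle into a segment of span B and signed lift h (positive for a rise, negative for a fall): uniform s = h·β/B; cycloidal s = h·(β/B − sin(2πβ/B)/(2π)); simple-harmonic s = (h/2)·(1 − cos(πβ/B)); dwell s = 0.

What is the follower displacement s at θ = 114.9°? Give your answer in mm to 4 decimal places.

seg 1 [0°–104.9°] uniform, h=24: full span → s += 24 → s = 24.0000
seg 2 [104.9°–171.8°] uniform, h=9: θ=114.9° here. β=10, B=66.9. 9·10/66.9 = 1.3453 → s = 25.3453

25.3453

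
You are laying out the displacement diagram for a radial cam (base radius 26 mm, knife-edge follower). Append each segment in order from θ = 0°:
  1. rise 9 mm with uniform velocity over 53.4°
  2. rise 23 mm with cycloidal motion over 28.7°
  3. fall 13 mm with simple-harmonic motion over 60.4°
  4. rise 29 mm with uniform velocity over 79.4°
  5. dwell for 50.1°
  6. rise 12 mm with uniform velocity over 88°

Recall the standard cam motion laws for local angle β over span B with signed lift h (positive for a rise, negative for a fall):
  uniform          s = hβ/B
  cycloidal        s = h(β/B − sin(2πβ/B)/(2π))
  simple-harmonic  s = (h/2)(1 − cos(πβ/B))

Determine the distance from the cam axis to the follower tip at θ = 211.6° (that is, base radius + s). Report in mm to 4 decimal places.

seg 1 [0°–53.4°] uniform, h=9: full span → s += 9 → s = 9.0000
seg 2 [53.4°–82.1°] cycloidal, h=23: full span → s += 23 → s = 32.0000
seg 3 [82.1°–142.5°] simple-harmonic, h=-13: full span → s += -13 → s = 19.0000
seg 4 [142.5°–221.9°] uniform, h=29: θ=211.6° here. β=69.1, B=79.4. 29·69.1/79.4 = 25.2380 → s = 44.2380
radial distance = base radius + s = 26 + 44.2380 = 70.2380

70.2380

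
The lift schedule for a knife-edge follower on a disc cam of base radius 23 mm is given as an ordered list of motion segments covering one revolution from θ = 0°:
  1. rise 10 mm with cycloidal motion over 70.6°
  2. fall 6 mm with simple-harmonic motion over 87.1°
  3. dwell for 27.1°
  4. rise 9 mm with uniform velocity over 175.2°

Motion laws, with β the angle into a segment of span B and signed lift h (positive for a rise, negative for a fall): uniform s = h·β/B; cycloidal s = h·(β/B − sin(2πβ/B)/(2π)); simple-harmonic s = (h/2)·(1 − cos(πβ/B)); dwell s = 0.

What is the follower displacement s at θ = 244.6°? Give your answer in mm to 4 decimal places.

seg 1 [0°–70.6°] cycloidal, h=10: full span → s += 10 → s = 10.0000
seg 2 [70.6°–157.7°] simple-harmonic, h=-6: full span → s += -6 → s = 4.0000
seg 3 [157.7°–184.8°] dwell: s stays 4.0000
seg 4 [184.8°–360°] uniform, h=9: θ=244.6° here. β=59.8, B=175.2. 9·59.8/175.2 = 3.0719 → s = 7.0719

7.0719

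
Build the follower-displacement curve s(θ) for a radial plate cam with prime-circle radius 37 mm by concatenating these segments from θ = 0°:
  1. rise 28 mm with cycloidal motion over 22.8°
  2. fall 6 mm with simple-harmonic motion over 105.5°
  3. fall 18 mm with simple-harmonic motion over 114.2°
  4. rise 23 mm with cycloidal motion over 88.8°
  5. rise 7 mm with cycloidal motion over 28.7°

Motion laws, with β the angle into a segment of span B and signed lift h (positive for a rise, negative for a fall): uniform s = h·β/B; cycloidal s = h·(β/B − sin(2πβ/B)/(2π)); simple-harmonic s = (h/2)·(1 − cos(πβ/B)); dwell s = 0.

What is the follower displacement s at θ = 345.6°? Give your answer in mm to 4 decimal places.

seg 1 [0°–22.8°] cycloidal, h=28: full span → s += 28 → s = 28.0000
seg 2 [22.8°–128.3°] simple-harmonic, h=-6: full span → s += -6 → s = 22.0000
seg 3 [128.3°–242.5°] simple-harmonic, h=-18: full span → s += -18 → s = 4.0000
seg 4 [242.5°–331.3°] cycloidal, h=23: full span → s += 23 → s = 27.0000
seg 5 [331.3°–360°] cycloidal, h=7: θ=345.6° here. β=14.3, B=28.7. 7·(0.4983 − sin(2π·0.4983)/(2π)) = 3.4756 → s = 30.4756

30.4756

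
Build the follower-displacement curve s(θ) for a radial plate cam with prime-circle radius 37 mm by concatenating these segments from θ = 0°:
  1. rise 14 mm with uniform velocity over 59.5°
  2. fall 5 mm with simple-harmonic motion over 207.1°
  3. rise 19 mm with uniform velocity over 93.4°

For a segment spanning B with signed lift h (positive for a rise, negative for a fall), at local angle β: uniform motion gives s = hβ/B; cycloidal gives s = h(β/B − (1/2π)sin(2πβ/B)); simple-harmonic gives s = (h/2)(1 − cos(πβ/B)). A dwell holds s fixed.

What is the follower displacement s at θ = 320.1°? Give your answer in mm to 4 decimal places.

seg 1 [0°–59.5°] uniform, h=14: full span → s += 14 → s = 14.0000
seg 2 [59.5°–266.6°] simple-harmonic, h=-5: full span → s += -5 → s = 9.0000
seg 3 [266.6°–360°] uniform, h=19: θ=320.1° here. β=53.5, B=93.4. 19·53.5/93.4 = 10.8833 → s = 19.8833

19.8833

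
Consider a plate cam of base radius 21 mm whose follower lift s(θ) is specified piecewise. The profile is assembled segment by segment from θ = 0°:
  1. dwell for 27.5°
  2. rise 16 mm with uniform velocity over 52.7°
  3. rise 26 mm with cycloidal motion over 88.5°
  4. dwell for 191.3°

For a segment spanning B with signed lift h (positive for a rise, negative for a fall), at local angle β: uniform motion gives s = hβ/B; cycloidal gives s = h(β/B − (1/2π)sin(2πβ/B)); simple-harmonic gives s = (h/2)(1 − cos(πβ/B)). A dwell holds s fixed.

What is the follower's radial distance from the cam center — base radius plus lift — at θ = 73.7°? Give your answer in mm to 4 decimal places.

seg 1 [0°–27.5°] dwell: s stays 0.0000
seg 2 [27.5°–80.2°] uniform, h=16: θ=73.7° here. β=46.2, B=52.7. 16·46.2/52.7 = 14.0266 → s = 14.0266
radial distance = base radius + s = 21 + 14.0266 = 35.0266

35.0266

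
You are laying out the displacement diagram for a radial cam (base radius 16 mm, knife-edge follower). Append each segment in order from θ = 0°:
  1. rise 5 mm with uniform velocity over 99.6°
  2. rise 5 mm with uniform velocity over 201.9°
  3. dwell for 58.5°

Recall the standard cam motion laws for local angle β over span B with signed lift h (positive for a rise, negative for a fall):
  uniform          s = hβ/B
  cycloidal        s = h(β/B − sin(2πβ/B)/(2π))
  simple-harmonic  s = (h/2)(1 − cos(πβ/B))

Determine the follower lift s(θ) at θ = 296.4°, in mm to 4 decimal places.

seg 1 [0°–99.6°] uniform, h=5: full span → s += 5 → s = 5.0000
seg 2 [99.6°–301.5°] uniform, h=5: θ=296.4° here. β=196.8, B=201.9. 5·196.8/201.9 = 4.8737 → s = 9.8737

9.8737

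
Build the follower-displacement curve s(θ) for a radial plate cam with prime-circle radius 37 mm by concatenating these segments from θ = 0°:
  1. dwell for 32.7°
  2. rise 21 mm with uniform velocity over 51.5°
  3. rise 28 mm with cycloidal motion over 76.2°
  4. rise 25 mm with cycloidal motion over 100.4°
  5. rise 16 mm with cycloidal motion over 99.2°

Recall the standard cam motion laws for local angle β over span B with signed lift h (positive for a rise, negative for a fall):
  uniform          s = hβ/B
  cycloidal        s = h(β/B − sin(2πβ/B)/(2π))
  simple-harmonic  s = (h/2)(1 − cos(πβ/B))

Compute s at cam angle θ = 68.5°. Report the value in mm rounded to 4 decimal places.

seg 1 [0°–32.7°] dwell: s stays 0.0000
seg 2 [32.7°–84.2°] uniform, h=21: θ=68.5° here. β=35.8, B=51.5. 21·35.8/51.5 = 14.5981 → s = 14.5981

14.5981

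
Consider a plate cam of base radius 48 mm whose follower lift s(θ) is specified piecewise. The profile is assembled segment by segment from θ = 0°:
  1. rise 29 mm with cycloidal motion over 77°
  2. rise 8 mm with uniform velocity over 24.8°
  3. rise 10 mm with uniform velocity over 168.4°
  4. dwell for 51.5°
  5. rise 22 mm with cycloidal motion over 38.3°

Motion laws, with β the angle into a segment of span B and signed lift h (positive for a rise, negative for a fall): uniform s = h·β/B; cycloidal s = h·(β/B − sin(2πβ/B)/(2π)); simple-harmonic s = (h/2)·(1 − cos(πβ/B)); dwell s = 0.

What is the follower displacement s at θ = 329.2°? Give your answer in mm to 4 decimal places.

seg 1 [0°–77°] cycloidal, h=29: full span → s += 29 → s = 29.0000
seg 2 [77°–101.8°] uniform, h=8: full span → s += 8 → s = 37.0000
seg 3 [101.8°–270.2°] uniform, h=10: full span → s += 10 → s = 47.0000
seg 4 [270.2°–321.7°] dwell: s stays 47.0000
seg 5 [321.7°–360°] cycloidal, h=22: θ=329.2° here. β=7.5, B=38.3. 22·(0.1958 − sin(2π·0.1958)/(2π)) = 1.0076 → s = 48.0076

48.0076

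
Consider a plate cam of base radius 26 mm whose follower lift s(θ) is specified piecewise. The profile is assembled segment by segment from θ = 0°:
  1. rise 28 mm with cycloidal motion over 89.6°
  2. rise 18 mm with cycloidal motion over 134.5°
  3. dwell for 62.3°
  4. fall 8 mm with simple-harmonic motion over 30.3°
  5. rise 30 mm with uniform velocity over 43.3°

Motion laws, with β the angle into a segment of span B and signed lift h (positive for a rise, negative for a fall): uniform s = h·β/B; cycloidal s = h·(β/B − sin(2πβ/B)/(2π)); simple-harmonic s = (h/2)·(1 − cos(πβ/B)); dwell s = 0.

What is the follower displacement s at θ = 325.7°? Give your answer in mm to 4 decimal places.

seg 1 [0°–89.6°] cycloidal, h=28: full span → s += 28 → s = 28.0000
seg 2 [89.6°–224.1°] cycloidal, h=18: full span → s += 18 → s = 46.0000
seg 3 [224.1°–286.4°] dwell: s stays 46.0000
seg 4 [286.4°–316.7°] simple-harmonic, h=-8: full span → s += -8 → s = 38.0000
seg 5 [316.7°–360°] uniform, h=30: θ=325.7° here. β=9, B=43.3. 30·9/43.3 = 6.2356 → s = 44.2356

44.2356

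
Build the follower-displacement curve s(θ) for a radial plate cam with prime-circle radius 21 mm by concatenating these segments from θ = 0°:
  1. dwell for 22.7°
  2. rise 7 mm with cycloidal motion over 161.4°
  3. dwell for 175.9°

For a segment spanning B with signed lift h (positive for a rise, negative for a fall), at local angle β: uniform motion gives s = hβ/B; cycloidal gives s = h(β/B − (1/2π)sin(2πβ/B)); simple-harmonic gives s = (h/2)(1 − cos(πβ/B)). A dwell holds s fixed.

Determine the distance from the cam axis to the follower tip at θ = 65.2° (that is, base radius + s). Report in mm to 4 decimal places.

seg 1 [0°–22.7°] dwell: s stays 0.0000
seg 2 [22.7°–184.1°] cycloidal, h=7: θ=65.2° here. β=42.5, B=161.4. 7·(0.2633 − sin(2π·0.2633)/(2π)) = 0.7331 → s = 0.7331
radial distance = base radius + s = 21 + 0.7331 = 21.7331

21.7331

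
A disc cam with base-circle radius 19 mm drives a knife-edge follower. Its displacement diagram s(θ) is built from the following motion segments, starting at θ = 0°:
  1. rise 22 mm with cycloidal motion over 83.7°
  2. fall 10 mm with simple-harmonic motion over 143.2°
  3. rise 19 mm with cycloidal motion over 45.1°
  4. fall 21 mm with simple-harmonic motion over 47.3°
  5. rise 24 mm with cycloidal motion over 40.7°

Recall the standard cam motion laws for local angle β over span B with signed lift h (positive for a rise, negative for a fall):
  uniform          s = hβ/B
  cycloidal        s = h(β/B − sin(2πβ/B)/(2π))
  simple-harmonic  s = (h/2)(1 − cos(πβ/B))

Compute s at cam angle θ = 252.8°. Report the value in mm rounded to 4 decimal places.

seg 1 [0°–83.7°] cycloidal, h=22: full span → s += 22 → s = 22.0000
seg 2 [83.7°–226.9°] simple-harmonic, h=-10: full span → s += -10 → s = 12.0000
seg 3 [226.9°–272°] cycloidal, h=19: θ=252.8° here. β=25.9, B=45.1. 19·(0.5743 − sin(2π·0.5743)/(2π)) = 12.2719 → s = 24.2719

24.2719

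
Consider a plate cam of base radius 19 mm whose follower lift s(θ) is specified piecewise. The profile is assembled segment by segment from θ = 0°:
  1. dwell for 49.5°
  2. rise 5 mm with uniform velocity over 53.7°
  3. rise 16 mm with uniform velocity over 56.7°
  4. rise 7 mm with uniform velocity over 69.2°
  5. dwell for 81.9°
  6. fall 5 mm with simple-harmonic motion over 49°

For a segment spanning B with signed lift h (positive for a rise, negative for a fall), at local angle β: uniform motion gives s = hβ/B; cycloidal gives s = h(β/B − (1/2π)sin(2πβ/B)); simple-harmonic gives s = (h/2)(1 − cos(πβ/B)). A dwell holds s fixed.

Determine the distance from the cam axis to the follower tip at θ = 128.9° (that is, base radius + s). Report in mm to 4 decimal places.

seg 1 [0°–49.5°] dwell: s stays 0.0000
seg 2 [49.5°–103.2°] uniform, h=5: full span → s += 5 → s = 5.0000
seg 3 [103.2°–159.9°] uniform, h=16: θ=128.9° here. β=25.7, B=56.7. 16·25.7/56.7 = 7.2522 → s = 12.2522
radial distance = base radius + s = 19 + 12.2522 = 31.2522

31.2522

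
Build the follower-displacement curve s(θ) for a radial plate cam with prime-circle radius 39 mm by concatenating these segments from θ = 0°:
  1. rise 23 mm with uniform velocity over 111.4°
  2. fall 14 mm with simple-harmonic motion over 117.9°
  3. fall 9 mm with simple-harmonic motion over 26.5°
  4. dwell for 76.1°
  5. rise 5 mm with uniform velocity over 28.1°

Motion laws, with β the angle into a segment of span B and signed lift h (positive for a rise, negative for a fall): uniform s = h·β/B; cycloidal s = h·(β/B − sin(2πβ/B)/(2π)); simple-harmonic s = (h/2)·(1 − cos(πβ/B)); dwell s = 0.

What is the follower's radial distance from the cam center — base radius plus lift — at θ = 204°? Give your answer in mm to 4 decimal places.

seg 1 [0°–111.4°] uniform, h=23: full span → s += 23 → s = 23.0000
seg 2 [111.4°–229.3°] simple-harmonic, h=-14: θ=204° here. β=92.6, B=117.9. -14/2·(1 − cos(π·0.7854)) = -12.4687 → s = 10.5313
radial distance = base radius + s = 39 + 10.5313 = 49.5313

49.5313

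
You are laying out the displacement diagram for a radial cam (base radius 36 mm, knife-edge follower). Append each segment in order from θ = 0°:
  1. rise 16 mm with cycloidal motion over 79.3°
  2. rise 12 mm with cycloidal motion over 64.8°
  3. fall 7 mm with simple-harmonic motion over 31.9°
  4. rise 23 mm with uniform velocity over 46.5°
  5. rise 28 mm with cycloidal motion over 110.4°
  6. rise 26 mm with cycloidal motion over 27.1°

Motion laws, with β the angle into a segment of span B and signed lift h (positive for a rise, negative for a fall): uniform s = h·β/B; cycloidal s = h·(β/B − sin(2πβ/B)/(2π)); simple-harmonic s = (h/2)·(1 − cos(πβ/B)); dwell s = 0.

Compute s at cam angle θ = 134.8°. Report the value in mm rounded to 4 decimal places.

seg 1 [0°–79.3°] cycloidal, h=16: full span → s += 16 → s = 16.0000
seg 2 [79.3°–144.1°] cycloidal, h=12: θ=134.8° here. β=55.5, B=64.8. 12·(0.8565 − sin(2π·0.8565)/(2π)) = 11.7759 → s = 27.7759

27.7759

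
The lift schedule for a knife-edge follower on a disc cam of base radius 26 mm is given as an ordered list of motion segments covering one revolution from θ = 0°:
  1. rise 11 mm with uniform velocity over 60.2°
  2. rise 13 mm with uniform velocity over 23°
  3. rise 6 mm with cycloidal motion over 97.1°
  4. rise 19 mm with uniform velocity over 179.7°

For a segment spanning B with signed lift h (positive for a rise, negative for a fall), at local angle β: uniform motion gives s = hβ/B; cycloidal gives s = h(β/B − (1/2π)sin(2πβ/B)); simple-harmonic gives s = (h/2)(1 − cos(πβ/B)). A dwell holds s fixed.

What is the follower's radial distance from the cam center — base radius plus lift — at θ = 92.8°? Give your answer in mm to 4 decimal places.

seg 1 [0°–60.2°] uniform, h=11: full span → s += 11 → s = 11.0000
seg 2 [60.2°–83.2°] uniform, h=13: full span → s += 13 → s = 24.0000
seg 3 [83.2°–180.3°] cycloidal, h=6: θ=92.8° here. β=9.6, B=97.1. 6·(0.0989 − sin(2π·0.0989)/(2π)) = 0.0374 → s = 24.0374
radial distance = base radius + s = 26 + 24.0374 = 50.0374

50.0374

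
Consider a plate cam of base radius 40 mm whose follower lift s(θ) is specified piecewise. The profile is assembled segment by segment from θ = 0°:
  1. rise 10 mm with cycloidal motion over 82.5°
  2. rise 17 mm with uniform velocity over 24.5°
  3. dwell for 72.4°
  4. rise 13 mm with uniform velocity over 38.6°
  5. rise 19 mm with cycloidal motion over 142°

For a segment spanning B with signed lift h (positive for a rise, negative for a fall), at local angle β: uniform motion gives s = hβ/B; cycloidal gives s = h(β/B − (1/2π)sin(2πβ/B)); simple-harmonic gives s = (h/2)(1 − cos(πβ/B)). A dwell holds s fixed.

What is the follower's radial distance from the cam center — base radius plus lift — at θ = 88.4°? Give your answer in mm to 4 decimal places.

seg 1 [0°–82.5°] cycloidal, h=10: full span → s += 10 → s = 10.0000
seg 2 [82.5°–107°] uniform, h=17: θ=88.4° here. β=5.9, B=24.5. 17·5.9/24.5 = 4.0939 → s = 14.0939
radial distance = base radius + s = 40 + 14.0939 = 54.0939

54.0939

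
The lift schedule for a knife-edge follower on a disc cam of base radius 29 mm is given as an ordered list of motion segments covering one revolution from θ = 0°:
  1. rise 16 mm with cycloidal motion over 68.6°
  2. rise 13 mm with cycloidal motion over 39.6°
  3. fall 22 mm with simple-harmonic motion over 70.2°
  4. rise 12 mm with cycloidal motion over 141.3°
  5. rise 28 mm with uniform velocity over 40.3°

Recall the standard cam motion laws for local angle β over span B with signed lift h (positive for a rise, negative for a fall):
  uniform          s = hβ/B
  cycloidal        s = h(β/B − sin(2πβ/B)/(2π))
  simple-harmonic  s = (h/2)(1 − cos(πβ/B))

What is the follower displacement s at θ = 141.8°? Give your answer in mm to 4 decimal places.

seg 1 [0°–68.6°] cycloidal, h=16: full span → s += 16 → s = 16.0000
seg 2 [68.6°–108.2°] cycloidal, h=13: full span → s += 13 → s = 29.0000
seg 3 [108.2°–178.4°] simple-harmonic, h=-22: θ=141.8° here. β=33.6, B=70.2. -22/2·(1 − cos(π·0.4786)) = -10.2621 → s = 18.7379

18.7379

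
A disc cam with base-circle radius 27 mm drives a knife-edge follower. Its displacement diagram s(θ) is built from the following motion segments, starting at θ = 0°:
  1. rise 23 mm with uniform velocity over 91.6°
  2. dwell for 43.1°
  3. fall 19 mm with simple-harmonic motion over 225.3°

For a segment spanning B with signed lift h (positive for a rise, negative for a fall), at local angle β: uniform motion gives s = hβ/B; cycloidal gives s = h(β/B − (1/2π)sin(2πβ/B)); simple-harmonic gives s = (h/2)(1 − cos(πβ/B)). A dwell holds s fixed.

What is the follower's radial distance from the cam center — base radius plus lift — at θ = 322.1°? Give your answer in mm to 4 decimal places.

seg 1 [0°–91.6°] uniform, h=23: full span → s += 23 → s = 23.0000
seg 2 [91.6°–134.7°] dwell: s stays 23.0000
seg 3 [134.7°–360°] simple-harmonic, h=-19: θ=322.1° here. β=187.4, B=225.3. -19/2·(1 − cos(π·0.8318)) = -17.7040 → s = 5.2960
radial distance = base radius + s = 27 + 5.2960 = 32.2960

32.2960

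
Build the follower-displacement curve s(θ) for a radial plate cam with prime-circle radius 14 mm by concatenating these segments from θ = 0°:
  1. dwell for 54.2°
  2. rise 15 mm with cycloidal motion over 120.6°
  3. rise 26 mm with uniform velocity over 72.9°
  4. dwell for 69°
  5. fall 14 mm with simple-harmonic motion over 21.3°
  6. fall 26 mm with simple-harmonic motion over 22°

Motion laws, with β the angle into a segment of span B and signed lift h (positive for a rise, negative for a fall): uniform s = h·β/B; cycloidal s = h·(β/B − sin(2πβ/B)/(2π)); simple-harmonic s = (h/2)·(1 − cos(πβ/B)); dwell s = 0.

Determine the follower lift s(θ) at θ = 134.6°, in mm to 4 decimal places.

seg 1 [0°–54.2°] dwell: s stays 0.0000
seg 2 [54.2°–174.8°] cycloidal, h=15: θ=134.6° here. β=80.4, B=120.6. 15·(0.6667 − sin(2π·0.6667)/(2π)) = 12.0675 → s = 12.0675

12.0675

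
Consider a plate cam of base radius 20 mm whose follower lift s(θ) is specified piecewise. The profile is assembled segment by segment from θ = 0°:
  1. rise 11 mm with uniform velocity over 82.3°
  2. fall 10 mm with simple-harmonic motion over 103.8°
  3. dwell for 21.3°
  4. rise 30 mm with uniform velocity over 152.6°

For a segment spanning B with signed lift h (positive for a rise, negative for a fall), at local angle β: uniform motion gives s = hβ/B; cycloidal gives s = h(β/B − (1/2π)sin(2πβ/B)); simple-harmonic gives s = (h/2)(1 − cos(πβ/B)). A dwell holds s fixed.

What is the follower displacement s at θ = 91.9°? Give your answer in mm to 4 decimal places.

seg 1 [0°–82.3°] uniform, h=11: full span → s += 11 → s = 11.0000
seg 2 [82.3°–186.1°] simple-harmonic, h=-10: θ=91.9° here. β=9.6, B=103.8. -10/2·(1 − cos(π·0.0925)) = -0.2096 → s = 10.7904

10.7904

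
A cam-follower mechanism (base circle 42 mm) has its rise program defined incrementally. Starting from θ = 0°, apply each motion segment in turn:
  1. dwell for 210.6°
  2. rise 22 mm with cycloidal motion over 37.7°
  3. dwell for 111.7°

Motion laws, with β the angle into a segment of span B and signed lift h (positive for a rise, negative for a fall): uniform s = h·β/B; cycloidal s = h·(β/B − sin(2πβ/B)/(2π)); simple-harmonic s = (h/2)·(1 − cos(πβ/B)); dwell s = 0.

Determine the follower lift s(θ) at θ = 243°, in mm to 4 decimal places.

seg 1 [0°–210.6°] dwell: s stays 0.0000
seg 2 [210.6°–248.3°] cycloidal, h=22: θ=243° here. β=32.4, B=37.7. 22·(0.8594 − sin(2π·0.8594)/(2π)) = 21.6132 → s = 21.6132

21.6132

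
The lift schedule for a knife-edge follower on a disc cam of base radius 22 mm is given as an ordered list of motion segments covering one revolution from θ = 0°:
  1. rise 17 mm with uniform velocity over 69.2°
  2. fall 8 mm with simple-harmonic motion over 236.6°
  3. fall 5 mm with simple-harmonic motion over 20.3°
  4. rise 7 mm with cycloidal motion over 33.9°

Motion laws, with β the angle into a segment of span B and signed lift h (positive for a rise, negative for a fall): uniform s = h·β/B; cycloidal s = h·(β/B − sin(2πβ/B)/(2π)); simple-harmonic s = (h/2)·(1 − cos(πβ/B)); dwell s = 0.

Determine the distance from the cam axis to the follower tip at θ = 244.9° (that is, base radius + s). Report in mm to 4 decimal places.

seg 1 [0°–69.2°] uniform, h=17: full span → s += 17 → s = 17.0000
seg 2 [69.2°–305.8°] simple-harmonic, h=-8: θ=244.9° here. β=175.7, B=236.6. -8/2·(1 − cos(π·0.7426)) = -6.7619 → s = 10.2381
radial distance = base radius + s = 22 + 10.2381 = 32.2381

32.2381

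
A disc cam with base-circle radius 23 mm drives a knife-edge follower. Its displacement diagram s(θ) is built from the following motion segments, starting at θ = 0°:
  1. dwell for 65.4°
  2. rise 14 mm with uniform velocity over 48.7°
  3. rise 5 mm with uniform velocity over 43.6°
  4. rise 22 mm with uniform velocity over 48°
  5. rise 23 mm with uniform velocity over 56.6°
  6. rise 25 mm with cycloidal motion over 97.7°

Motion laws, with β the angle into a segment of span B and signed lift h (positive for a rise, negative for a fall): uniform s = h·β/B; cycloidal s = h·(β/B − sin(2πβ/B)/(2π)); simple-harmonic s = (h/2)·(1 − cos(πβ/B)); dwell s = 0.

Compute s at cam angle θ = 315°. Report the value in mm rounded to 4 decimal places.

seg 1 [0°–65.4°] dwell: s stays 0.0000
seg 2 [65.4°–114.1°] uniform, h=14: full span → s += 14 → s = 14.0000
seg 3 [114.1°–157.7°] uniform, h=5: full span → s += 5 → s = 19.0000
seg 4 [157.7°–205.7°] uniform, h=22: full span → s += 22 → s = 41.0000
seg 5 [205.7°–262.3°] uniform, h=23: full span → s += 23 → s = 64.0000
seg 6 [262.3°–360°] cycloidal, h=25: θ=315° here. β=52.7, B=97.7. 25·(0.5394 − sin(2π·0.5394)/(2π)) = 14.4603 → s = 78.4603

78.4603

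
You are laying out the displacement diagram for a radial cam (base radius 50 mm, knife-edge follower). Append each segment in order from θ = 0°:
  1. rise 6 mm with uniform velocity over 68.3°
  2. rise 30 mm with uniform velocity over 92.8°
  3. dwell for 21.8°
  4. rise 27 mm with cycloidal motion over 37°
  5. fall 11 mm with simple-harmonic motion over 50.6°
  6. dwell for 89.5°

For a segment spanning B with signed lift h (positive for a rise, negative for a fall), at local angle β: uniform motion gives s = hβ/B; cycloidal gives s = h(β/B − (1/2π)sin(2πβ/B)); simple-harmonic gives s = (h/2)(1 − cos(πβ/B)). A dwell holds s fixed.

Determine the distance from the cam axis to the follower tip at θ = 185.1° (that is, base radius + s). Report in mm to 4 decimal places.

seg 1 [0°–68.3°] uniform, h=6: full span → s += 6 → s = 6.0000
seg 2 [68.3°–161.1°] uniform, h=30: full span → s += 30 → s = 36.0000
seg 3 [161.1°–182.9°] dwell: s stays 36.0000
seg 4 [182.9°–219.9°] cycloidal, h=27: θ=185.1° here. β=2.2, B=37. 27·(0.0595 − sin(2π·0.0595)/(2π)) = 0.0371 → s = 36.0371
radial distance = base radius + s = 50 + 36.0371 = 86.0371

86.0371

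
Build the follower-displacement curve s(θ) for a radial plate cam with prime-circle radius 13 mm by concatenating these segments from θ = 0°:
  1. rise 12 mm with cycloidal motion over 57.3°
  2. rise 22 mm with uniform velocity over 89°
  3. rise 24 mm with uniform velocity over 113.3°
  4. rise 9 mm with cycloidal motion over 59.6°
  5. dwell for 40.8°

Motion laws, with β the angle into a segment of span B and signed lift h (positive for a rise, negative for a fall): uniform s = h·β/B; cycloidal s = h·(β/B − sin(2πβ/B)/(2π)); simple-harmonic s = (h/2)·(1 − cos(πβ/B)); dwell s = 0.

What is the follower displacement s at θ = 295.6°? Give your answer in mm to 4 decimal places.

seg 1 [0°–57.3°] cycloidal, h=12: full span → s += 12 → s = 12.0000
seg 2 [57.3°–146.3°] uniform, h=22: full span → s += 22 → s = 34.0000
seg 3 [146.3°–259.6°] uniform, h=24: full span → s += 24 → s = 58.0000
seg 4 [259.6°–319.2°] cycloidal, h=9: θ=295.6° here. β=36, B=59.6. 9·(0.6040 − sin(2π·0.6040)/(2π)) = 6.3072 → s = 64.3072

64.3072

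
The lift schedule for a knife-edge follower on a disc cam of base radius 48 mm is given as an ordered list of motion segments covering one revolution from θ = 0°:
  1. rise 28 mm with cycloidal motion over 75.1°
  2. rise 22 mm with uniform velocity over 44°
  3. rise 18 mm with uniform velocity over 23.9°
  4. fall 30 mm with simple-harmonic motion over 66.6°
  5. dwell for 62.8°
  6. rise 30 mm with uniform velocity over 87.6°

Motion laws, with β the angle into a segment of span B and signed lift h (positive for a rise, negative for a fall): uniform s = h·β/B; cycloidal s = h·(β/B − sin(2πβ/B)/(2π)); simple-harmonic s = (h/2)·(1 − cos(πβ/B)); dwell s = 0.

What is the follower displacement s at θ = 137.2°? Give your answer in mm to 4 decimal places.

seg 1 [0°–75.1°] cycloidal, h=28: full span → s += 28 → s = 28.0000
seg 2 [75.1°–119.1°] uniform, h=22: full span → s += 22 → s = 50.0000
seg 3 [119.1°–143°] uniform, h=18: θ=137.2° here. β=18.1, B=23.9. 18·18.1/23.9 = 13.6318 → s = 63.6318

63.6318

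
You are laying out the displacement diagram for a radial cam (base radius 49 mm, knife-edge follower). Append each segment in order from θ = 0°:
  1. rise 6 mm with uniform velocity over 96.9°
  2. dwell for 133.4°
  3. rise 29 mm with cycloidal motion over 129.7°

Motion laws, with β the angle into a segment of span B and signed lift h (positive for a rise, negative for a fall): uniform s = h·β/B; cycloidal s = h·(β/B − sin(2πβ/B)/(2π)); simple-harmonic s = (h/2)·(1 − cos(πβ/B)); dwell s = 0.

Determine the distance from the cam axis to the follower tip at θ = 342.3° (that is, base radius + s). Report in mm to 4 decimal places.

seg 1 [0°–96.9°] uniform, h=6: full span → s += 6 → s = 6.0000
seg 2 [96.9°–230.3°] dwell: s stays 6.0000
seg 3 [230.3°–360°] cycloidal, h=29: θ=342.3° here. β=112, B=129.7. 29·(0.8635 − sin(2π·0.8635)/(2π)) = 28.5326 → s = 34.5326
radial distance = base radius + s = 49 + 34.5326 = 83.5326

83.5326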